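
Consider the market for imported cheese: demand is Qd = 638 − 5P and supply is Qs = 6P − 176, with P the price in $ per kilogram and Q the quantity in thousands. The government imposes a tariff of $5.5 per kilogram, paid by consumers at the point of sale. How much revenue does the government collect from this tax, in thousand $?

Tax revenue = $1391.5 thousand.

Without the tax, 638 − 5P = 6P − 176 gives 11P = 814, so P* = $74 and Q* = 268.
With the tax collected from consumers, demand (in seller-price terms) shifts: Qd = 638 − 5(P + 5.5).
Solving gives Q = 253 with consumers paying $77 and suppliers receiving $71.5 (the $5.5 wedge).
Revenue = t · Q = 5.5 · 253 = $1391.5.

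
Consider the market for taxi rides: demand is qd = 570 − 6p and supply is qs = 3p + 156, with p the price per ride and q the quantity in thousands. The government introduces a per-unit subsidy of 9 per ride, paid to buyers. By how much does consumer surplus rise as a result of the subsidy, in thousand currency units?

Consumer surplus rises by 909 thousand.

Without the subsidy, 570 − 6p = 3p + 156 gives 9p = 414, so p* = 46 and q* = 294.
With a per-unit subsidy paid to buyers, each effectively pays p − 9, so demand becomes qd = 570 − 6(p − 9).
New equilibrium: buyers pay 43, suppliers receive 52, q = 312. (Wedge: pb − ps = −9.)
ΔCS is the trapezoid between Q = 312 and Q = 294 of height 3: ½ · (294 + 312) · 3 = 909.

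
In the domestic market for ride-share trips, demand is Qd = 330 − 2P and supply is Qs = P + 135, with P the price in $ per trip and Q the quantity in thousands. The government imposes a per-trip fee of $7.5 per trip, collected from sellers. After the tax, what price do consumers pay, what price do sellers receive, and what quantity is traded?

Without the tax, 330 − 2P = P + 135 gives 3P = 195, so P* = $65 and Q* = 200.
With the tax collected from sellers, supply shifts: Qs = (P − 7.5) + 135.
New equilibrium: consumers pay $67.5, sellers receive $60, Q = 195. (Wedge: Pb − Ps = 7.5.)
The less price-elastic side of the market bears the larger share of a per-unit tax.

Consumers pay $67.5; sellers receive $60; quantity = 195.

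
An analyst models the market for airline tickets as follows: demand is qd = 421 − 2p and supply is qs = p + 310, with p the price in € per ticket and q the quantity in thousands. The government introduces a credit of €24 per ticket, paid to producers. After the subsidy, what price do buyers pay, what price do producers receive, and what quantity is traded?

Without the subsidy, 421 − 2p = p + 310 gives 3p = 111, so p* = €37 and q* = 347.
With a per-unit subsidy paid to producers, each receives p + 24 per unit sold, so supply becomes qs = (p + 24) + 310.
New equilibrium: buyers pay €29, producers receive €53, q = 363. (Wedge: pb − ps = −24.)

Buyers pay €29; producers receive €53; quantity = 363.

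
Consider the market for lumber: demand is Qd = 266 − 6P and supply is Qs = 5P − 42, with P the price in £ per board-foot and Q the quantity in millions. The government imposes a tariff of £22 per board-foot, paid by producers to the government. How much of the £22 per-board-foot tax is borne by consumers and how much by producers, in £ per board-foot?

Consumers bear £10 per board-foot; producers bear £12 per board-foot.

Before the tax: set 266 − 6P = 5P − 42 → P* = £28, Q* = 98.
With the tax collected from producers, supply shifts: Qs = 5(P − 22) − 42.
New equilibrium: consumers pay £38, producers receive £16, Q = 38. (Wedge: Pb − Ps = 22.)
Burden on consumers: £10; on producers: £12. (They sum to £22.)
The less price-elastic side of the market bears the larger share of a per-unit tax.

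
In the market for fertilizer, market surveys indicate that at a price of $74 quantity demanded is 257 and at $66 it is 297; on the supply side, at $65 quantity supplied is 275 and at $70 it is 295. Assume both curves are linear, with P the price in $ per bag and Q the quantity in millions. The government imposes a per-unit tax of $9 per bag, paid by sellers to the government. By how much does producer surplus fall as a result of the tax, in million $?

Demand slope: (297 − 257)/(66 − 74) = -5, so Qd = 627 − 5P.
Supply slope: (295 − 275)/(70 − 65) = 4, so Qs = 4P + 15.
Without the tax, 627 − 5P = 4P + 15 gives 9P = 612, so P* = $68 and Q* = 287.
With the tax collected from sellers, supply shifts: Qs = 4(P − 9) + 15.
Solving gives Q = 267 with buyers paying $72 and sellers receiving $63 (the $9 wedge).
ΔPS is the trapezoid between Q = 267 and Q = 287 of height $5: ½ · (287 + 267) · 5 = $1385.

Producer surplus falls by $1385 million.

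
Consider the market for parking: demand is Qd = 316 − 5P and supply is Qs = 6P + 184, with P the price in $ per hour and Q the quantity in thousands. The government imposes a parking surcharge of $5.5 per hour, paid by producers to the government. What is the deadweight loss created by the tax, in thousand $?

Deadweight loss = $41.25 thousand.

Before the tax: set 316 − 5P = 6P + 184 → P* = $12, Q* = 256.
With the tax collected from producers, supply shifts: Qs = 6(P − 5.5) + 184.
Solving gives Q = 241 with buyers paying $15 and producers receiving $9.5 (the $5.5 wedge).
Quantity falls by |ΔQ| = |256 − 241| = 15.
DWL = ½ · t · |ΔQ| = ½ · 5.5 · 15 = $41.25.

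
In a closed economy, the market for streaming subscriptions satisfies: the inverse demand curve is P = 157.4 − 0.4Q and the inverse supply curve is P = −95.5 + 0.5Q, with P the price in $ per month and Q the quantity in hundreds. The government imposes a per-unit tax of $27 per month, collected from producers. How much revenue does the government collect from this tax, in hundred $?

Tax revenue = $6777 hundred.

Inverting to Q(P) form: Qd = 393.5 − 2.5P; Qs = 2P + 191.
Without the tax, 393.5 − 2.5P = 2P + 191 gives 4.5P = 202.5, so P* = $45 and Q* = 281.
With the tax collected from producers, supply shifts: Qs = 2(P − 27) + 191.
Solving gives Q = 251 with buyers paying $57 and producers receiving $30 (the $27 wedge).
Revenue = t · Q = 27 · 251 = $6777.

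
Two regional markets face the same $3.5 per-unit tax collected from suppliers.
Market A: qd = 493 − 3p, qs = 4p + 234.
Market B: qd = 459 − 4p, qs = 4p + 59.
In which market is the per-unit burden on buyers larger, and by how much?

Market A: pre-tax p* = $37, q* = 382; post-tax q = 376; per-unit burden on buyers = $2.
Market B: pre-tax p* = $50, q* = 259; post-tax q = 252; per-unit burden on buyers = $1.75.
Difference: $2 vs $1.75 → market A is larger by $0.25.

Market A, by $0.25.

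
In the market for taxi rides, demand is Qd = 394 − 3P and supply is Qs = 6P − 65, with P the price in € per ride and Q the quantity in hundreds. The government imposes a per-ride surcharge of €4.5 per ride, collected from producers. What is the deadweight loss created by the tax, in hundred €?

Deadweight loss = €20.25 hundred.

Without the tax, 394 − 3P = 6P − 65 gives 9P = 459, so P* = €51 and Q* = 241.
With the tax collected from producers, supply shifts: Qs = 6(P − 4.5) − 65.
Solving gives Q = 232 with consumers paying €54 and producers receiving €49.5 (the €4.5 wedge).
Quantity falls by |ΔQ| = |241 − 232| = 9.
DWL = ½ · t · |ΔQ| = ½ · 4.5 · 9 = €20.25.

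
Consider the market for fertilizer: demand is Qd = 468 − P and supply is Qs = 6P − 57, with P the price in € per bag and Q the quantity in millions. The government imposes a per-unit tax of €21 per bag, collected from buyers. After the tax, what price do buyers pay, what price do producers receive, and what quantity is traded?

Without the tax, 468 − P = 6P − 57 gives 7P = 525, so P* = €75 and Q* = 393.
With the tax collected from buyers, demand (in seller-price terms) shifts: Qd = 468 − (P + 21).
New equilibrium: buyers pay €93, producers receive €72, Q = 375. (Wedge: Pb − Ps = 21.)
The less price-elastic side of the market bears the larger share of a per-unit tax.

Buyers pay €93; producers receive €72; quantity = 375.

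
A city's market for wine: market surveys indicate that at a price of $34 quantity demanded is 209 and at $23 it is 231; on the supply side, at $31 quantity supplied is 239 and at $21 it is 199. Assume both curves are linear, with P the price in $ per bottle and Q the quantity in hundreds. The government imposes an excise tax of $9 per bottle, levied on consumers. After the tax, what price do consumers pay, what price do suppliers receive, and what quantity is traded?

Demand slope: (231 − 209)/(23 − 34) = -2, so Qd = 277 − 2P.
Supply slope: (199 − 239)/(21 − 31) = 4, so Qs = 4P + 115.
Without the tax, 277 − 2P = 4P + 115 gives 6P = 162, so P* = $27 and Q* = 223.
With the tax collected from consumers, demand (in seller-price terms) shifts: Qd = 277 − 2(P + 9).
New equilibrium: consumers pay $33, suppliers receive $24, Q = 211. (Wedge: Pb − Ps = 9.)
The less price-elastic side of the market bears the larger share of a per-unit tax.

Consumers pay $33; suppliers receive $24; quantity = 211.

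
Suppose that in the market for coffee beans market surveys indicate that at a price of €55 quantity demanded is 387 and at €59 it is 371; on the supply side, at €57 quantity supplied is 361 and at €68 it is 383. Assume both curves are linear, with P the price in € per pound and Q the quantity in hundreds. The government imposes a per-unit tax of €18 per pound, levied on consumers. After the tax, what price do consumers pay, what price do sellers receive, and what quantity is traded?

Consumers pay €66; sellers receive €48; quantity = 343.

Demand slope: (371 − 387)/(59 − 55) = -4, so Qd = 607 − 4P.
Supply slope: (383 − 361)/(68 − 57) = 2, so Qs = 2P + 247.
Without the tax, 607 − 4P = 2P + 247 gives 6P = 360, so P* = €60 and Q* = 367.
With the tax collected from consumers, demand (in seller-price terms) shifts: Qd = 607 − 4(P + 18).
Solving gives Q = 343 with consumers paying €66 and sellers receiving €48 (the €18 wedge).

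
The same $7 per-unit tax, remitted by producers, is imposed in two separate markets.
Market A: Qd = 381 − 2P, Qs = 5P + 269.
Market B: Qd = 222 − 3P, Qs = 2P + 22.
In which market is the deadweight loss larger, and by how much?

Market A: pre-tax P* = $16, Q* = 349; post-tax Q = 339; deadweight loss = $35.
Market B: pre-tax P* = $40, Q* = 102; post-tax Q = 93.6; deadweight loss = $29.4.
Difference: $35 vs $29.4 → market A is larger by $5.6.

Market A, by $5.6.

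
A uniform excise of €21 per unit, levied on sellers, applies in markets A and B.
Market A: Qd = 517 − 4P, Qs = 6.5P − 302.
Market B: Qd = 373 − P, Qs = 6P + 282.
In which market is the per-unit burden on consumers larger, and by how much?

Market B, by €5.

Market A: pre-tax P* = €78, Q* = 205; post-tax Q = 153; per-unit burden on consumers = €13.
Market B: pre-tax P* = €13, Q* = 360; post-tax Q = 342; per-unit burden on consumers = €18.
Difference: €13 vs €18 → market B is larger by €5.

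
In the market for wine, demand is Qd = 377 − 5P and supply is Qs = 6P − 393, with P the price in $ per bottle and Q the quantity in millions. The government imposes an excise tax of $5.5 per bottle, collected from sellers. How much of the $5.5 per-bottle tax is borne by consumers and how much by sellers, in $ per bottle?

Without the tax, 377 − 5P = 6P − 393 gives 11P = 770, so P* = $70 and Q* = 27.
With the tax collected from sellers, supply shifts: Qs = 6(P − 5.5) − 393.
Solving gives Q = 12 with consumers paying $73 and sellers receiving $67.5 (the $5.5 wedge).
Burden on consumers: $3; on sellers: $2.5. (They sum to $5.5.)

Consumers bear $3 per bottle; sellers bear $2.5 per bottle.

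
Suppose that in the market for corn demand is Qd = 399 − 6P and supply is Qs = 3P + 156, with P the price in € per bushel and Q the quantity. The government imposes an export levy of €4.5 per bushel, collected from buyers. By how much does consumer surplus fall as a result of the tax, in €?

Without the tax, 399 − 6P = 3P + 156 gives 9P = 243, so P* = €27 and Q* = 237.
With the tax collected from buyers, demand (in seller-price terms) shifts: Qd = 399 − 6(P + 4.5).
Solving gives Q = 228 with buyers paying €28.5 and sellers receiving €24 (the €4.5 wedge).
ΔCS is the trapezoid between Q = 228 and Q = 237 of height €1.5: ½ · (237 + 228) · 1.5 = €348.75.

Consumer surplus falls by €348.75.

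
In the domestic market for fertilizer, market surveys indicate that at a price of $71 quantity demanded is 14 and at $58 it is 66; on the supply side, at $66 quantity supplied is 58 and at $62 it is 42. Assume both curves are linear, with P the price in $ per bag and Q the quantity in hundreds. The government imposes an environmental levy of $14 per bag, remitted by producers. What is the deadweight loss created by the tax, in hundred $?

Demand slope: (66 − 14)/(58 − 71) = -4, so Qd = 298 − 4P.
Supply slope: (42 − 58)/(62 − 66) = 4, so Qs = 4P − 206.
Before the tax: set 298 − 4P = 4P − 206 → P* = $63, Q* = 46.
With the tax collected from producers, supply shifts: Qs = 4(P − 14) − 206.
New equilibrium: consumers pay $70, producers receive $56, Q = 18. (Wedge: Pb − Ps = 14.)
Quantity falls by |ΔQ| = |46 − 18| = 28.
DWL = ½ · t · |ΔQ| = ½ · 14 · 28 = $196.

Deadweight loss = $196 hundred.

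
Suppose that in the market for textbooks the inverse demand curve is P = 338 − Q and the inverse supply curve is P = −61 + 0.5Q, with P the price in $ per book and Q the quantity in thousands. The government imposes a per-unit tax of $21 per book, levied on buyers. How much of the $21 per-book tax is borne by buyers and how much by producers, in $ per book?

Buyers bear $14 per book; producers bear $7 per book.

Inverting to Q(P) form: Qd = 338 − P; Qs = 2P + 122.
Before the tax: set 338 − P = 2P + 122 → P* = $72, Q* = 266.
With the tax collected from buyers, demand (in seller-price terms) shifts: Qd = 338 − (P + 21).
New equilibrium: buyers pay $86, producers receive $65, Q = 252. (Wedge: Pb − Ps = 21.)
Burden on buyers: $14; on producers: $7. (They sum to $21.)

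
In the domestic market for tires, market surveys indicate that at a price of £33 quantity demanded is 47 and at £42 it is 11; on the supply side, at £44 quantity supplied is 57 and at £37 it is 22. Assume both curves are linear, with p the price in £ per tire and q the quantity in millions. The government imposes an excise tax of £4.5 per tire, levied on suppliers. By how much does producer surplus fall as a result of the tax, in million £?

Demand slope: (11 − 47)/(42 − 33) = -4, so qd = 179 − 4p.
Supply slope: (22 − 57)/(37 − 44) = 5, so qs = 5p − 163.
Before the tax: set 179 − 4p = 5p − 163 → p* = £38, q* = 27.
With the tax collected from suppliers, supply shifts: qs = 5(p − 4.5) − 163.
Solving gives q = 17 with buyers paying £40.5 and suppliers receiving £36 (the £4.5 wedge).
ΔPS is the trapezoid between Q = 17 and Q = 27 of height £2: ½ · (27 + 17) · 2 = £44.

Producer surplus falls by £44 million.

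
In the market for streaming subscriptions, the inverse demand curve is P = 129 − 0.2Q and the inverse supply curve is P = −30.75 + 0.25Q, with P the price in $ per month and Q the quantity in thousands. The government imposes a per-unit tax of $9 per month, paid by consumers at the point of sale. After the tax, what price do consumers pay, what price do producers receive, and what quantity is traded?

Inverting to Q(P) form: Qd = 645 − 5P; Qs = 4P + 123.
Without the tax, 645 − 5P = 4P + 123 gives 9P = 522, so P* = $58 and Q* = 355.
With the tax collected from consumers, demand (in seller-price terms) shifts: Qd = 645 − 5(P + 9).
Solving gives Q = 335 with consumers paying $62 and producers receiving $53 (the $9 wedge).

Consumers pay $62; producers receive $53; quantity = 335.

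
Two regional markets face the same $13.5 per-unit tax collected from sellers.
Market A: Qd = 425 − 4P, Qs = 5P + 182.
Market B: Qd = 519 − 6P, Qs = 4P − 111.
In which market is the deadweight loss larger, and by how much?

Market A: pre-tax P* = $27, Q* = 317; post-tax Q = 287; deadweight loss = $202.5.
Market B: pre-tax P* = $63, Q* = 141; post-tax Q = 108.6; deadweight loss = $218.7.
Difference: $202.5 vs $218.7 → market B is larger by $16.2.

Market B, by $16.2.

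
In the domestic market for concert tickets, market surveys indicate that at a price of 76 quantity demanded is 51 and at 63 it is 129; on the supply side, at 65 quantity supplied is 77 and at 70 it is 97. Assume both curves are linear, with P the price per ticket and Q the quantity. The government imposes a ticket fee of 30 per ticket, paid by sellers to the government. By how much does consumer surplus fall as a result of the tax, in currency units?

Demand slope: (129 − 51)/(63 − 76) = -6, so Qd = 507 − 6P.
Supply slope: (97 − 77)/(70 − 65) = 4, so Qs = 4P − 183.
Without the tax, 507 − 6P = 4P − 183 gives 10P = 690, so P* = 69 and Q* = 93.
With the tax collected from sellers, supply shifts: Qs = 4(P − 30) − 183.
New equilibrium: consumers pay 81, sellers receive 51, Q = 21. (Wedge: Pb − Ps = 30.)
ΔCS is the trapezoid between Q = 21 and Q = 93 of height 12: ½ · (93 + 21) · 12 = 684.

Consumer surplus falls by 684.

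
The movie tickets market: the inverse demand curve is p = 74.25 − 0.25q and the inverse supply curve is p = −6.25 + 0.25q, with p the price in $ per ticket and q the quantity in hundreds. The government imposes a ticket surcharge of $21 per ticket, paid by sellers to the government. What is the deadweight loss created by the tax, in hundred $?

Deadweight loss = $441 hundred.

Inverting to q(p) form: qd = 297 − 4p; qs = 4p + 25.
Before the tax: set 297 − 4p = 4p + 25 → p* = $34, q* = 161.
With the tax collected from sellers, supply shifts: qs = 4(p − 21) + 25.
Solving gives q = 119 with consumers paying $44.5 and sellers receiving $23.5 (the $21 wedge).
Quantity falls by |ΔQ| = |161 − 119| = 42.
DWL = ½ · t · |ΔQ| = ½ · 21 · 42 = $441.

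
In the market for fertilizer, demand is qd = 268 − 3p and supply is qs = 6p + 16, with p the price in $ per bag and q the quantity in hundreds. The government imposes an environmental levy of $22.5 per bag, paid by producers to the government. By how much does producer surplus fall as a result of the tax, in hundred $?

Without the tax, 268 − 3p = 6p + 16 gives 9p = 252, so p* = $28 and q* = 184.
With the tax collected from producers, supply shifts: qs = 6(p − 22.5) + 16.
New equilibrium: buyers pay $43, producers receive $20.5, q = 139. (Wedge: pb − ps = 22.5.)
ΔPS is the trapezoid between Q = 139 and Q = 184 of height $7.5: ½ · (184 + 139) · 7.5 = $1211.25.

Producer surplus falls by $1211.25 hundred.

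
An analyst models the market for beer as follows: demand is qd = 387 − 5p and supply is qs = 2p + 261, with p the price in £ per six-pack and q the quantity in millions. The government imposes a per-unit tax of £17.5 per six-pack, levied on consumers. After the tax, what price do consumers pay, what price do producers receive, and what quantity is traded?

Before the tax: set 387 − 5p = 2p + 261 → p* = £18, q* = 297.
With the tax collected from consumers, demand (in seller-price terms) shifts: qd = 387 − 5(p + 17.5).
Solving gives q = 272 with consumers paying £23 and producers receiving £5.5 (the £17.5 wedge).
The less price-elastic side of the market bears the larger share of a per-unit tax.

Consumers pay £23; producers receive £5.5; quantity = 272.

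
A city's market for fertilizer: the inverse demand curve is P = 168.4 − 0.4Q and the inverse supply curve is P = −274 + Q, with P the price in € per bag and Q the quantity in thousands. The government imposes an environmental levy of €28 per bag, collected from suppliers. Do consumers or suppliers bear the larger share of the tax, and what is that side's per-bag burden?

Inverting to Q(P) form: Qd = 421 − 2.5P; Qs = P + 274.
Before the tax: set 421 − 2.5P = P + 274 → P* = €42, Q* = 316.
With the tax collected from suppliers, supply shifts: Qs = (P − 28) + 274.
New equilibrium: consumers pay €50, suppliers receive €22, Q = 296. (Wedge: Pb − Ps = 28.)
Per-bag burden: consumers €8, suppliers €20.
Suppliers take the larger share because supply is less price-elastic here (demand slope 2.5 vs supply slope 1).

Suppliers bear the larger share: €20 per bag.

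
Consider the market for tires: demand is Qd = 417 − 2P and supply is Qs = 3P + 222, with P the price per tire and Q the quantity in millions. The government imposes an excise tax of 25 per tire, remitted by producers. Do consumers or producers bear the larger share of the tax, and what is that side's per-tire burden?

Without the tax, 417 − 2P = 3P + 222 gives 5P = 195, so P* = 39 and Q* = 339.
With the tax collected from producers, supply shifts: Qs = 3(P − 25) + 222.
Solving gives Q = 309 with consumers paying 54 and producers receiving 29 (the 25 wedge).
Per-tire burden: consumers 15, producers 10.
Consumers take the larger share because demand is less price-elastic here (demand slope 2 vs supply slope 3).

Consumers bear the larger share: 15 per tire.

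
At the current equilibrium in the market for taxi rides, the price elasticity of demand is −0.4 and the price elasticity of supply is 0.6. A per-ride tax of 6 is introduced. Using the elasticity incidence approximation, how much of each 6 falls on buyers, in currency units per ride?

Buyers bear ≈ 3.6 per ride.

Incidence ratio: buyers' share ≈ εs / (εs + |εd|) = 0.6 / (0.6 + 0.4) = 0.6.
So buyers bear ≈ 0.6 × 6 = 3.6; sellers bear 2.4.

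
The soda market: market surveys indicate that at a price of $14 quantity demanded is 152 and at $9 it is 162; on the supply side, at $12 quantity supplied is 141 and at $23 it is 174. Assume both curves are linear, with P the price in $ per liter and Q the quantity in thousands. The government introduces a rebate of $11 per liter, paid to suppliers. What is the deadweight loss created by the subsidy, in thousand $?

Demand slope: (162 − 152)/(9 − 14) = -2, so Qd = 180 − 2P.
Supply slope: (174 − 141)/(23 − 12) = 3, so Qs = 3P + 105.
Before the subsidy: set 180 − 2P = 3P + 105 → P* = $15, Q* = 150.
With a per-unit subsidy paid to suppliers, each receives P + 11 per unit sold, so supply becomes Qs = 3(P + 11) + 105.
Solving gives Q = 163.2 with consumers paying $8.4 and suppliers receiving $19.4 (the $11 wedge).
Quantity rises by |ΔQ| = |150 − 163.2| = 13.2.
DWL = ½ · t · |ΔQ| = ½ · 11 · 13.2 = $72.6.

Deadweight loss = $72.6 thousand.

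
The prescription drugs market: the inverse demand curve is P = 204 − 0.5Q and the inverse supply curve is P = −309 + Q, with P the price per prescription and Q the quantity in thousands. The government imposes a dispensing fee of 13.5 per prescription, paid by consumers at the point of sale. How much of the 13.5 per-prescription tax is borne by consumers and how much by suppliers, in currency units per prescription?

Inverting to Q(P) form: Qd = 408 − 2P; Qs = P + 309.
Without the tax, 408 − 2P = P + 309 gives 3P = 99, so P* = 33 and Q* = 342.
With the tax collected from consumers, demand (in seller-price terms) shifts: Qd = 408 − 2(P + 13.5).
Solving gives Q = 333 with consumers paying 37.5 and suppliers receiving 24 (the 13.5 wedge).
Burden on consumers: 4.5; on suppliers: 9. (They sum to 13.5.)

Consumers bear 4.5 per prescription; suppliers bear 9 per prescription.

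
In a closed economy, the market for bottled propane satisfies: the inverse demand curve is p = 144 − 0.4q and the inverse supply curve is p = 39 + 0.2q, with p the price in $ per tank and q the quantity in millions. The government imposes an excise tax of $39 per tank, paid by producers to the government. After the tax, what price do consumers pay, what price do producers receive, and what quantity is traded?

Consumers pay $100; producers receive $61; quantity = 110.

Inverting to q(p) form: qd = 360 − 2.5p; qs = 5p − 195.
Without the tax, 360 − 2.5p = 5p − 195 gives 7.5p = 555, so p* = $74 and q* = 175.
With the tax collected from producers, supply shifts: qs = 5(p − 39) − 195.
Solving gives q = 110 with consumers paying $100 and producers receiving $61 (the $39 wedge).
The less price-elastic side of the market bears the larger share of a per-unit tax.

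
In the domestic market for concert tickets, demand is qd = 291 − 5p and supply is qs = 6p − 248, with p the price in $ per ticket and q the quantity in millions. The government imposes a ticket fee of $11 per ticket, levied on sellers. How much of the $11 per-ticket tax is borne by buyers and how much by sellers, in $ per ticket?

Without the tax, 291 − 5p = 6p − 248 gives 11p = 539, so p* = $49 and q* = 46.
With the tax collected from sellers, supply shifts: qs = 6(p − 11) − 248.
New equilibrium: buyers pay $55, sellers receive $44, q = 16. (Wedge: pb − ps = 11.)
Burden on buyers: $6; on sellers: $5. (They sum to $11.)
The less price-elastic side of the market bears the larger share of a per-unit tax.

Buyers bear $6 per ticket; sellers bear $5 per ticket.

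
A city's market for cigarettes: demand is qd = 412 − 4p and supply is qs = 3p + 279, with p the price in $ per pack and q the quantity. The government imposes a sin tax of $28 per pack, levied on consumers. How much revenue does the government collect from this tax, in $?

Tax revenue = $8064.

Before the tax: set 412 − 4p = 3p + 279 → p* = $19, q* = 336.
With the tax collected from consumers, demand (in seller-price terms) shifts: qd = 412 − 4(p + 28).
New equilibrium: consumers pay $31, suppliers receive $3, q = 288. (Wedge: pb − ps = 28.)
Revenue = t · Q = 28 · 288 = $8064.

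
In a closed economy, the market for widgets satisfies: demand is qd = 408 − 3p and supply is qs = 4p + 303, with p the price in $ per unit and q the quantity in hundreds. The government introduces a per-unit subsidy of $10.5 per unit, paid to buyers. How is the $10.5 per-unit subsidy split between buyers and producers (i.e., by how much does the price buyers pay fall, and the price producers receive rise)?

Buyers gain $6 per unit; producers gain $4.5 per unit.

Without the subsidy, 408 − 3p = 4p + 303 gives 7p = 105, so p* = $15 and q* = 363.
With a per-unit subsidy paid to buyers, each effectively pays p − 10.5, so demand becomes qd = 408 − 3(p − 10.5).
Solving gives q = 381 with buyers paying $9 and producers receiving $19.5 (the $10.5 wedge).
Gain to buyers: $6; to producers: $4.5. (They sum to $10.5.)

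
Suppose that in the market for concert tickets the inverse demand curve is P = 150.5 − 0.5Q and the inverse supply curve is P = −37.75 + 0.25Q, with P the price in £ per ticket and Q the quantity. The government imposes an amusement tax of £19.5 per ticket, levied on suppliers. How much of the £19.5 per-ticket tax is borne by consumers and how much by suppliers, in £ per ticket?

Inverting to Q(P) form: Qd = 301 − 2P; Qs = 4P + 151.
Without the tax, 301 − 2P = 4P + 151 gives 6P = 150, so P* = £25 and Q* = 251.
With the tax collected from suppliers, supply shifts: Qs = 4(P − 19.5) + 151.
Solving gives Q = 225 with consumers paying £38 and suppliers receiving £18.5 (the £19.5 wedge).
Burden on consumers: £13; on suppliers: £6.5. (They sum to £19.5.)
The less price-elastic side of the market bears the larger share of a per-unit tax.

Consumers bear £13 per ticket; suppliers bear £6.5 per ticket.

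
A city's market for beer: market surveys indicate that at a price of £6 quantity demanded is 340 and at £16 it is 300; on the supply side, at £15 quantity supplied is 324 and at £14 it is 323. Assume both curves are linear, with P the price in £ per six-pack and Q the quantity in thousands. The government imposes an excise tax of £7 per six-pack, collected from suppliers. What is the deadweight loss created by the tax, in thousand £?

Demand slope: (300 − 340)/(16 − 6) = -4, so Qd = 364 − 4P.
Supply slope: (323 − 324)/(14 − 15) = 1, so Qs = P + 309.
Without the tax, 364 − 4P = P + 309 gives 5P = 55, so P* = £11 and Q* = 320.
With the tax collected from suppliers, supply shifts: Qs = (P − 7) + 309.
Solving gives Q = 314.4 with consumers paying £12.4 and suppliers receiving £5.4 (the £7 wedge).
Quantity falls by |ΔQ| = |320 − 314.4| = 5.6.
DWL = ½ · t · |ΔQ| = ½ · 7 · 5.6 = £19.6.

Deadweight loss = £19.6 thousand.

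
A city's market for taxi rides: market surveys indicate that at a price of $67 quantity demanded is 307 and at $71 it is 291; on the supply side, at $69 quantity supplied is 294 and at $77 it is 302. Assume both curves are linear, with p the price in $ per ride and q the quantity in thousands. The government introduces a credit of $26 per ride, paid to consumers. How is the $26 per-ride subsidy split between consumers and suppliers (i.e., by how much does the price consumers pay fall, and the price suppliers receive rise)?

Demand slope: (291 − 307)/(71 − 67) = -4, so qd = 575 − 4p.
Supply slope: (302 − 294)/(77 − 69) = 1, so qs = p + 225.
Without the subsidy, 575 − 4p = p + 225 gives 5p = 350, so p* = $70 and q* = 295.
With a per-unit subsidy paid to consumers, each effectively pays p − 26, so demand becomes qd = 575 − 4(p − 26).
Solving gives q = 315.8 with consumers paying $64.8 and suppliers receiving $90.8 (the $26 wedge).
Gain to consumers: $5.2; to suppliers: $20.8. (They sum to $26.)

Consumers gain $5.2 per ride; suppliers gain $20.8 per ride.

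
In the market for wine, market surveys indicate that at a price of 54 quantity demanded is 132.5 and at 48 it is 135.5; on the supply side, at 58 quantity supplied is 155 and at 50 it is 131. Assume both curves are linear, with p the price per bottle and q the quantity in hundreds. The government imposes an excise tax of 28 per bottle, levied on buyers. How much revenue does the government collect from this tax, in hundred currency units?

Demand slope: (135.5 − 132.5)/(48 − 54) = -0.5, so qd = 159.5 − 0.5p.
Supply slope: (131 − 155)/(50 − 58) = 3, so qs = 3p − 19.
Without the tax, 159.5 − 0.5p = 3p − 19 gives 3.5p = 178.5, so p* = 51 and q* = 134.
With the tax collected from buyers, demand (in seller-price terms) shifts: qd = 159.5 − 0.5(p + 28).
Solving gives q = 122 with buyers paying 75 and suppliers receiving 47 (the 28 wedge).
Revenue = t · Q = 28 · 122 = 3416.

Tax revenue = 3416 hundred.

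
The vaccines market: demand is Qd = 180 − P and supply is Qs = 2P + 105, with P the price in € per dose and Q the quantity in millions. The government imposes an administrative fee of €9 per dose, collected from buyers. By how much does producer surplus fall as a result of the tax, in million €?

Producer surplus falls by €456 million.

Without the tax, 180 − P = 2P + 105 gives 3P = 75, so P* = €25 and Q* = 155.
With the tax collected from buyers, demand (in seller-price terms) shifts: Qd = 180 − (P + 9).
New equilibrium: buyers pay €31, suppliers receive €22, Q = 149. (Wedge: Pb − Ps = 9.)
ΔPS is the trapezoid between Q = 149 and Q = 155 of height €3: ½ · (155 + 149) · 3 = €456.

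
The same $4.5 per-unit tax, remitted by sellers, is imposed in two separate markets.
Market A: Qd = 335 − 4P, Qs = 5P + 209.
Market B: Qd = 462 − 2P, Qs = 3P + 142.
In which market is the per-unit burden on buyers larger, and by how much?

Market B, by $0.2.

Market A: pre-tax P* = $14, Q* = 279; post-tax Q = 269; per-unit burden on buyers = $2.5.
Market B: pre-tax P* = $64, Q* = 334; post-tax Q = 328.6; per-unit burden on buyers = $2.7.
Difference: $2.5 vs $2.7 → market B is larger by $0.2.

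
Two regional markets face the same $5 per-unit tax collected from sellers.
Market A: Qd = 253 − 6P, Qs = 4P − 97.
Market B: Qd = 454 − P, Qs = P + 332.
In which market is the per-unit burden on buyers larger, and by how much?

Market B, by $0.5.

Market A: pre-tax P* = $35, Q* = 43; post-tax Q = 31; per-unit burden on buyers = $2.
Market B: pre-tax P* = $61, Q* = 393; post-tax Q = 390.5; per-unit burden on buyers = $2.5.
Difference: $2 vs $2.5 → market B is larger by $0.5.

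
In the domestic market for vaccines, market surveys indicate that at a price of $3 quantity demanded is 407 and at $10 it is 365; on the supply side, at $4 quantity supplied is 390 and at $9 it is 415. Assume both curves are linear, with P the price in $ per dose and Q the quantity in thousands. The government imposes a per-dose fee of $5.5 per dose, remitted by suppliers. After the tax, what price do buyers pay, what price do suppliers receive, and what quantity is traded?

Buyers pay $7.5; suppliers receive $2; quantity = 380.

Demand slope: (365 − 407)/(10 − 3) = -6, so Qd = 425 − 6P.
Supply slope: (415 − 390)/(9 − 4) = 5, so Qs = 5P + 370.
Before the tax: set 425 − 6P = 5P + 370 → P* = $5, Q* = 395.
With the tax collected from suppliers, supply shifts: Qs = 5(P − 5.5) + 370.
New equilibrium: buyers pay $7.5, suppliers receive $2, Q = 380. (Wedge: Pb − Ps = 5.5.)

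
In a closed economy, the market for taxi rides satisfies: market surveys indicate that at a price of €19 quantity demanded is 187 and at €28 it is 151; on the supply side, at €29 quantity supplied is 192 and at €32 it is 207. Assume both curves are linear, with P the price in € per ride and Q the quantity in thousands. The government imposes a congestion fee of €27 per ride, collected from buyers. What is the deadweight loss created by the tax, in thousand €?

Deadweight loss = €810 thousand.

Demand slope: (151 − 187)/(28 − 19) = -4, so Qd = 263 − 4P.
Supply slope: (207 − 192)/(32 − 29) = 5, so Qs = 5P + 47.
Before the tax: set 263 − 4P = 5P + 47 → P* = €24, Q* = 167.
With the tax collected from buyers, demand (in seller-price terms) shifts: Qd = 263 − 4(P + 27).
New equilibrium: buyers pay €39, sellers receive €12, Q = 107. (Wedge: Pb − Ps = 27.)
Quantity falls by |ΔQ| = |167 − 107| = 60.
DWL = ½ · t · |ΔQ| = ½ · 27 · 60 = €810.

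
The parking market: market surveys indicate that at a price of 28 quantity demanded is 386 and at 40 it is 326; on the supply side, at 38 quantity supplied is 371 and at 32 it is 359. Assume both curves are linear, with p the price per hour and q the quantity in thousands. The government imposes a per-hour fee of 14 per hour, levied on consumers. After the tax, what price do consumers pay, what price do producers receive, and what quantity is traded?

Consumers pay 37; producers receive 23; quantity = 341.

Demand slope: (326 − 386)/(40 − 28) = -5, so qd = 526 − 5p.
Supply slope: (359 − 371)/(32 − 38) = 2, so qs = 2p + 295.
Before the tax: set 526 − 5p = 2p + 295 → p* = 33, q* = 361.
With the tax collected from consumers, demand (in seller-price terms) shifts: qd = 526 − 5(p + 14).
Solving gives q = 341 with consumers paying 37 and producers receiving 23 (the 14 wedge).
The less price-elastic side of the market bears the larger share of a per-unit tax.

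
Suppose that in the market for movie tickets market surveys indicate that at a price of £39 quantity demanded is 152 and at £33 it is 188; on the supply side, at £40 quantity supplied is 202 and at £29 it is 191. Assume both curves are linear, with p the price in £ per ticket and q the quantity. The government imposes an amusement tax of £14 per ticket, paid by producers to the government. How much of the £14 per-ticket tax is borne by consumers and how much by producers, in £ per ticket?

Consumers bear £2 per ticket; producers bear £12 per ticket.

Demand slope: (188 − 152)/(33 − 39) = -6, so qd = 386 − 6p.
Supply slope: (191 − 202)/(29 − 40) = 1, so qs = p + 162.
Before the tax: set 386 − 6p = p + 162 → p* = £32, q* = 194.
With the tax collected from producers, supply shifts: qs = (p − 14) + 162.
New equilibrium: consumers pay £34, producers receive £20, q = 182. (Wedge: pb − ps = 14.)
Burden on consumers: £2; on producers: £12. (They sum to £14.)
The less price-elastic side of the market bears the larger share of a per-unit tax.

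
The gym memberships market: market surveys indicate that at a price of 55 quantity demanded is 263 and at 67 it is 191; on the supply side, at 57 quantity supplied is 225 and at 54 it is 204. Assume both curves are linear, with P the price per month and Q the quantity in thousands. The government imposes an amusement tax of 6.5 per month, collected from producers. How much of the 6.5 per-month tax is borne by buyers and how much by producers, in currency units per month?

Buyers bear 3.5 per month; producers bear 3 per month.

Demand slope: (191 − 263)/(67 − 55) = -6, so Qd = 593 − 6P.
Supply slope: (204 − 225)/(54 − 57) = 7, so Qs = 7P − 174.
Before the tax: set 593 − 6P = 7P − 174 → P* = 59, Q* = 239.
With the tax collected from producers, supply shifts: Qs = 7(P − 6.5) − 174.
Solving gives Q = 218 with buyers paying 62.5 and producers receiving 56 (the 6.5 wedge).
Burden on buyers: 3.5; on producers: 3. (They sum to 6.5.)
The less price-elastic side of the market bears the larger share of a per-unit tax.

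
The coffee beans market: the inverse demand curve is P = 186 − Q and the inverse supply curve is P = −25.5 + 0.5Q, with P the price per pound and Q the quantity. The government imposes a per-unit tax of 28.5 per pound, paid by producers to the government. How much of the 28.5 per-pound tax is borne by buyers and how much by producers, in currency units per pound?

Inverting to Q(P) form: Qd = 186 − P; Qs = 2P + 51.
Before the tax: set 186 − P = 2P + 51 → P* = 45, Q* = 141.
With the tax collected from producers, supply shifts: Qs = 2(P − 28.5) + 51.
New equilibrium: buyers pay 64, producers receive 35.5, Q = 122. (Wedge: Pb − Ps = 28.5.)
Burden on buyers: 19; on producers: 9.5. (They sum to 28.5.)
The less price-elastic side of the market bears the larger share of a per-unit tax.

Buyers bear 19 per pound; producers bear 9.5 per pound.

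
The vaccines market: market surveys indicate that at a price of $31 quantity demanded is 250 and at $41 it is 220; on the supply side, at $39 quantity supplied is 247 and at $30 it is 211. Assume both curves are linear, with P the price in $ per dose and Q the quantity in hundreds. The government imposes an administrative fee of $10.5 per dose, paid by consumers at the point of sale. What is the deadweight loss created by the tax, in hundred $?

Deadweight loss = $94.5 hundred.

Demand slope: (220 − 250)/(41 − 31) = -3, so Qd = 343 − 3P.
Supply slope: (211 − 247)/(30 − 39) = 4, so Qs = 4P + 91.
Without the tax, 343 − 3P = 4P + 91 gives 7P = 252, so P* = $36 and Q* = 235.
With the tax collected from consumers, demand (in seller-price terms) shifts: Qd = 343 − 3(P + 10.5).
New equilibrium: consumers pay $42, producers receive $31.5, Q = 217. (Wedge: Pb − Ps = 10.5.)
Quantity falls by |ΔQ| = |235 − 217| = 18.
DWL = ½ · t · |ΔQ| = ½ · 10.5 · 18 = $94.5.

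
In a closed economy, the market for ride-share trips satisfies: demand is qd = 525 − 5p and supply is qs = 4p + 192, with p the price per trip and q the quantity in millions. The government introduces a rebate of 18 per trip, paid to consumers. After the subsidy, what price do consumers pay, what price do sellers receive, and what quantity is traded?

Without the subsidy, 525 − 5p = 4p + 192 gives 9p = 333, so p* = 37 and q* = 340.
With a per-unit subsidy paid to consumers, each effectively pays p − 18, so demand becomes qd = 525 − 5(p − 18).
Solving gives q = 380 with consumers paying 29 and sellers receiving 47 (the 18 wedge).

Consumers pay 29; sellers receive 47; quantity = 380.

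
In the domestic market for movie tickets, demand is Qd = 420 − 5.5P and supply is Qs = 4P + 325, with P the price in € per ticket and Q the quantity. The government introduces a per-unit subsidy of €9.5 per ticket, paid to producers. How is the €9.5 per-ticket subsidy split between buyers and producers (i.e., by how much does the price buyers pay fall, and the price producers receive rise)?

Buyers gain €4 per ticket; producers gain €5.5 per ticket.

Before the subsidy: set 420 − 5.5P = 4P + 325 → P* = €10, Q* = 365.
With a per-unit subsidy paid to producers, each receives P + 9.5 per unit sold, so supply becomes Qs = 4(P + 9.5) + 325.
New equilibrium: buyers pay €6, producers receive €15.5, Q = 387. (Wedge: Pb − Ps = −9.5.)
Gain to buyers: €4; to producers: €5.5. (They sum to €9.5.)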